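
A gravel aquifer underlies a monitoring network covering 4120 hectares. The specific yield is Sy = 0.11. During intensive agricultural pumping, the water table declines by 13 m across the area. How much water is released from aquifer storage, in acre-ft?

A = 4120 hectares = 4.12 × 10^7 m²
ΔV = Sy × A × Δh = 0.11 × 4.12 × 10^7 m² × 13 m = 5.892 × 10^7 m³
ΔV = 5.892 × 10^7 m³ = 47760 acre-ft

ΔV ≈ 47800 acre-ft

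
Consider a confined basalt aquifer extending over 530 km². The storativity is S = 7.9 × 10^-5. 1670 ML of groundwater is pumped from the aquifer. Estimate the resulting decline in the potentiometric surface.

A = 530 km² = 5.3 × 10^8 m²
ΔV = 1670 ML = 1.67 × 10^6 m³
Δh = ΔV / (S × A) = 1.67 × 10^6 m³ / (7.9 × 10^-5 × 5.3 × 10^8 m²) = 39.89 m

Δh ≈ 39.9 m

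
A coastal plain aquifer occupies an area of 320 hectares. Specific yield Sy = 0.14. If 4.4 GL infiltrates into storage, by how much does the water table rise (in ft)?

A = 320 hectares = 3.2 × 10^6 m²
ΔV = 4.4 GL = 4.4 × 10^6 m³
Δh = ΔV / (Sy × A) = 4.4 × 10^6 m³ / (0.14 × 3.2 × 10^6 m²) = 9.821 m
Δh = 9.821 m = 32.22 ft

Δh ≈ 32.2 ft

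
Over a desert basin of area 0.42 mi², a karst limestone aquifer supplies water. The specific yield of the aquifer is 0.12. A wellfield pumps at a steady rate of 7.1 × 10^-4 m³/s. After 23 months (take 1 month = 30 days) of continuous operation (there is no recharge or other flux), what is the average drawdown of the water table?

Δh ≈ 0.324 m

A = 0.42 mi² = 1.088 × 10^6 m²
Q = 7.1 × 10^-4 m³/s = 61.34 m³/d
t = 23 months = 690 d
ΔV = Q × t = 61.34 m³/d × 690 d = 42330 m³
Δh = ΔV / (Sy × A) = 42330 / (0.12 × 1.088 × 10^6) = 0.3243 m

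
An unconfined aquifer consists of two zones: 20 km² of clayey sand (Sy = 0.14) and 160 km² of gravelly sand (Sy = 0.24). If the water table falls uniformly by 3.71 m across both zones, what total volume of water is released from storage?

ΔV ≈ 1.53 × 10^8 m³

A₁ = 20 km² = 2 × 10^7 m²; A₂ = 160 km² = 1.6 × 10^8 m²
ΔV₁ = 0.14 × 2 × 10^7 × 3.71 = 1.039 × 10^7 m³
ΔV₂ = 0.24 × 1.6 × 10^8 × 3.71 = 1.425 × 10^8 m³
ΔV = ΔV₁ + ΔV₂ = 1.529 × 10^8 m³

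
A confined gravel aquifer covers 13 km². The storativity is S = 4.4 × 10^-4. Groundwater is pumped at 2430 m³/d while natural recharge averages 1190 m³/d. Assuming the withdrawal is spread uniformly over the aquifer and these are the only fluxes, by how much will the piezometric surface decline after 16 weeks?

A = 13 km² = 1.3 × 10^7 m²
Net abstraction = 2430 − 1190 = 1240 m³/d
t = 16 weeks = 112 d
ΔV = Q × t = 1240 m³/d × 112 d = 1.389 × 10^5 m³
Δh = ΔV / (S × A) = 1.389 × 10^5 / (4.4 × 10^-4 × 1.3 × 10^7) = 24.28 m

Δh ≈ 24.3 m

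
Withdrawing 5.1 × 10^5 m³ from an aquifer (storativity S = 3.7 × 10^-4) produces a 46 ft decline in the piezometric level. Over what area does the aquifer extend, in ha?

A ≈ 9830 ha

Δh = 46 ft = 14.02 m
A = ΔV / (S × Δh) = 5.1 × 10^5 / (3.7 × 10^-4 × 14.02) = 9.831 × 10^7 m²
A = 9.831 × 10^7 m² = 9831 ha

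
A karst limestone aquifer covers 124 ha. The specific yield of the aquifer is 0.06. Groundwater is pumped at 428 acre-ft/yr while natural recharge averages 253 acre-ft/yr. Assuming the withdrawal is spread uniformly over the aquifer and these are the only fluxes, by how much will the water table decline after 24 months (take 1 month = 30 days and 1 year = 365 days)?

Δh ≈ 5.72 m

A = 124 ha = 1.24 × 10^6 m²
Net abstraction = 428 − 253 = 175 acre-ft/yr
Q_net = 175 acre-ft/yr = 591.4 m³/d
t = 24 months = 720 d
ΔV = Q × t = 591.4 m³/d × 720 d = 4.258 × 10^5 m³
Δh = ΔV / (Sy × A) = 4.258 × 10^5 / (0.06 × 1.24 × 10^6) = 5.723 m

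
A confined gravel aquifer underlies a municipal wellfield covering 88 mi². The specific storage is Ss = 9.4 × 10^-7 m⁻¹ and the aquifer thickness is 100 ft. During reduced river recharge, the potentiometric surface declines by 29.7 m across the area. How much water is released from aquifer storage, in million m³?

b = 100 ft = 30.48 m
S = Ss × b = 9.4 × 10^-7 m⁻¹ × 30.48 m = 2.865 × 10^-5
A = 88 mi² = 2.279 × 10^8 m²
ΔV = S × A × Δh = 2.865 × 10^-5 × 2.279 × 10^8 m² × 29.7 m = 1.939 × 10^5 m³
ΔV = 1.939 × 10^5 m³ = 0.1939 million m³

ΔV ≈ 0.194 million m³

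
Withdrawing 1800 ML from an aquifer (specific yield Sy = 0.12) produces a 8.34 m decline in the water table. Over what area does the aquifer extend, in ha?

A ≈ 180 ha

ΔV = 1800 ML = 1.8 × 10^6 m³
A = ΔV / (Sy × Δh) = 1.8 × 10^6 / (0.12 × 8.34) = 1.799 × 10^6 m²
A = 1.799 × 10^6 m² = 179.9 ha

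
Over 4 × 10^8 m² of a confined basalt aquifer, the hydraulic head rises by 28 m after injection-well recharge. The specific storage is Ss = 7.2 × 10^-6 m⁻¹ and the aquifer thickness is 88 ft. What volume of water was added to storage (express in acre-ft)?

ΔV ≈ 1750 acre-ft

b = 88 ft = 26.82 m
S = Ss × b = 7.2 × 10^-6 m⁻¹ × 26.82 m = 1.931 × 10^-4
ΔV = S × A × Δh = 1.931 × 10^-4 × 4 × 10^8 m² × 28 m = 2.163 × 10^6 m³
ΔV = 2.163 × 10^6 m³ = 1754 acre-ft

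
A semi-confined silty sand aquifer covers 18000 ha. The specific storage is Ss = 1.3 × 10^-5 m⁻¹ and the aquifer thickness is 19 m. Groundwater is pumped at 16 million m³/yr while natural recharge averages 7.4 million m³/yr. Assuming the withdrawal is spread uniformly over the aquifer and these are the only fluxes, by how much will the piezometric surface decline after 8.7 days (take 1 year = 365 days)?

S = Ss × b = 1.3 × 10^-5 m⁻¹ × 19 m = 2.47 × 10^-4
A = 18000 ha = 1.8 × 10^8 m²
Net abstraction = 16 − 7.4 = 8.6 million m³/yr
Q_net = 8.6 million m³/yr = 23560 m³/d
ΔV = Q × t = 23560 m³/d × 8.7 d = 2.05 × 10^5 m³
Δh = ΔV / (S × A) = 2.05 × 10^5 / (2.47 × 10^-4 × 1.8 × 10^8) = 4.611 m

Δh ≈ 4.61 m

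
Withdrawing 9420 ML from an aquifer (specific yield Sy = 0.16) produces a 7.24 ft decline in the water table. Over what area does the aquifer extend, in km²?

A ≈ 26.7 km²

Δh = 7.24 ft = 2.207 m
ΔV = 9420 ML = 9.42 × 10^6 m³
A = ΔV / (Sy × Δh) = 9.42 × 10^6 / (0.16 × 2.207) = 2.668 × 10^7 m²
A = 2.668 × 10^7 m² = 26.68 km²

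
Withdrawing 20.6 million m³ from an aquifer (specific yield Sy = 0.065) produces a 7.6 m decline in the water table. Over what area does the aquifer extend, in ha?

A ≈ 4170 ha

ΔV = 20.6 million m³ = 2.06 × 10^7 m³
A = ΔV / (Sy × Δh) = 2.06 × 10^7 / (0.065 × 7.6) = 4.17 × 10^7 m²
A = 4.17 × 10^7 m² = 4170 ha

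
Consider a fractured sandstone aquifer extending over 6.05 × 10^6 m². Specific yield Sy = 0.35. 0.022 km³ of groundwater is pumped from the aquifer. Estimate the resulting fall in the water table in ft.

Δh ≈ 34.1 ft

ΔV = 0.022 km³ = 2.2 × 10^7 m³
Δh = ΔV / (Sy × A) = 2.2 × 10^7 m³ / (0.35 × 6.05 × 10^6 m²) = 10.39 m
Δh = 10.39 m = 34.09 ft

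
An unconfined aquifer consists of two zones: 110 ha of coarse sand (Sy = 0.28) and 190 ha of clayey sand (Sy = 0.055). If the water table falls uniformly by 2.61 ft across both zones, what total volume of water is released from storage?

ΔV ≈ 3.28 × 10^5 m³

A₁ = 110 ha = 1.1 × 10^6 m²; A₂ = 190 ha = 1.9 × 10^6 m²
Δh = 2.61 ft = 0.7955 m
ΔV₁ = 0.28 × 1.1 × 10^6 × 0.7955 = 2.45 × 10^5 m³
ΔV₂ = 0.055 × 1.9 × 10^6 × 0.7955 = 83130 m³
ΔV = ΔV₁ + ΔV₂ = 3.282 × 10^5 m³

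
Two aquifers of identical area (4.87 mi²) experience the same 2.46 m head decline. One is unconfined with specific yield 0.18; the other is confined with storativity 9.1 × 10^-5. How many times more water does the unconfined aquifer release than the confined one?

A = 4.87 mi² = 1.261 × 10^7 m²
Unconfined: ΔV_u = Sy × A × Δh = 0.18 × 1.261 × 10^7 × 2.46 = 5.585 × 10^6 m³
Confined: ΔV_c = S × A × Δh = 9.1 × 10^-5 × 1.261 × 10^7 × 2.46 = 2824 m³
Ratio = ΔV_u / ΔV_c = Sy / S = 0.18 / 9.1 × 10^-5 = 1978

ΔV_u / ΔV_c ≈ 1980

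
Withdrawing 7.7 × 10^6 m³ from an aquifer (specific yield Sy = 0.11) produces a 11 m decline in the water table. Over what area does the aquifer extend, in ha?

A = ΔV / (Sy × Δh) = 7.7 × 10^6 / (0.11 × 11) = 6.364 × 10^6 m²
A = 6.364 × 10^6 m² = 636.4 ha

A ≈ 636 ha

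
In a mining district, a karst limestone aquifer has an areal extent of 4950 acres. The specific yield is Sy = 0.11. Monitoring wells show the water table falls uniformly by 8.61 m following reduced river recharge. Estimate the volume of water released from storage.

ΔV ≈ 1.9 × 10^7 m³

A = 4950 acres = 2.003 × 10^7 m²
ΔV = Sy × A × Δh = 0.11 × 2.003 × 10^7 m² × 8.61 m = 1.897 × 10^7 m³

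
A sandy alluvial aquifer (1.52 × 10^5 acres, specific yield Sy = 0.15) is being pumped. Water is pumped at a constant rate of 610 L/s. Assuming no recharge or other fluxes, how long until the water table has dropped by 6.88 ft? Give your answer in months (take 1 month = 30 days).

t ≈ 122 months

A = 1.52 × 10^5 acres = 6.151 × 10^8 m²
Δh = 6.88 ft = 2.097 m
ΔV = Sy × A × Δh = 0.15 × 6.151 × 10^8 × 2.097 = 1.935 × 10^8 m³
Q = 610 L/s = 52700 m³/d
t = ΔV / Q = 1.935 × 10^8 m³ / 52700 m³/d = 3671 d
t = 3671 d ≈ 122.4 months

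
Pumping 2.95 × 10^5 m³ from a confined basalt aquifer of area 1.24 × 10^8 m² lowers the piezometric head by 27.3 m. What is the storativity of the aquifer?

S = ΔV / (A × Δh) = 2.95 × 10^5 m³ / (1.24 × 10^8 m² × 27.3 m) = 8.714 × 10^-5

S ≈ 8.7 × 10^-5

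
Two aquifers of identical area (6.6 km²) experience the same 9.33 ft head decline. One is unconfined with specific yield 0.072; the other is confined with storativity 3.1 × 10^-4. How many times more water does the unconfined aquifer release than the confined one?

A = 6.6 km² = 6.6 × 10^6 m²
Δh = 9.33 ft = 2.844 m
Unconfined: ΔV_u = Sy × A × Δh = 0.072 × 6.6 × 10^6 × 2.844 = 1.351 × 10^6 m³
Confined: ΔV_c = S × A × Δh = 3.1 × 10^-4 × 6.6 × 10^6 × 2.844 = 5818 m³
Ratio = ΔV_u / ΔV_c = Sy / S = 0.072 / 3.1 × 10^-4 = 232.3

ΔV_u / ΔV_c ≈ 232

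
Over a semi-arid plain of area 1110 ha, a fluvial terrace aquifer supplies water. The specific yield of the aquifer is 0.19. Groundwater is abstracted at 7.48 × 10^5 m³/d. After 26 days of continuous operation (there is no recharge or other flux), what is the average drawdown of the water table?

A = 1110 ha = 1.11 × 10^7 m²
ΔV = Q × t = 7.48 × 10^5 m³/d × 26 d = 1.945 × 10^7 m³
Δh = ΔV / (Sy × A) = 1.945 × 10^7 / (0.19 × 1.11 × 10^7) = 9.221 m

Δh ≈ 9.22 m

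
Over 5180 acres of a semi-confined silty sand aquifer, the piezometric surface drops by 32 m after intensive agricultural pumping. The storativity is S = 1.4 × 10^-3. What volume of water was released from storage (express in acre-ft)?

A = 5180 acres = 2.096 × 10^7 m²
ΔV = S × A × Δh = 0.0014 × 2.096 × 10^7 m² × 32 m = 9.391 × 10^5 m³
ΔV = 9.391 × 10^5 m³ = 761.4 acre-ft

ΔV ≈ 761 acre-ft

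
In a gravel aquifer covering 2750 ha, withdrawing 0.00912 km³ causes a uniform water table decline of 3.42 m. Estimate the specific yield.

Sy ≈ 0.097

A = 2750 ha = 2.75 × 10^7 m²
ΔV = 0.00912 km³ = 9.12 × 10^6 m³
Sy = ΔV / (A × Δh) = 9.12 × 10^6 m³ / (2.75 × 10^7 m² × 3.42 m) = 0.09697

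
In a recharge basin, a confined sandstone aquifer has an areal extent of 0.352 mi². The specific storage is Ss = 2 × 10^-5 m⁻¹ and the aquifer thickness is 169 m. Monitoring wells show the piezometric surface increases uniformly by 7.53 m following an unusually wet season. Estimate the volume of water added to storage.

S = Ss × b = 2 × 10^-5 m⁻¹ × 169 m = 3.38 × 10^-3
A = 0.352 mi² = 9.117 × 10^5 m²
ΔV = S × A × Δh = 0.00338 × 9.117 × 10^5 m² × 7.53 m = 23200 m³

ΔV ≈ 23200 m³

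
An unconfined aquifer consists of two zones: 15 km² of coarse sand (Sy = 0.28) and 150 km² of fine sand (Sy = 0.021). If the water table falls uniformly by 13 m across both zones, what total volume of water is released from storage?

A₁ = 15 km² = 1.5 × 10^7 m²; A₂ = 150 km² = 1.5 × 10^8 m²
ΔV₁ = 0.28 × 1.5 × 10^7 × 13 = 5.46 × 10^7 m³
ΔV₂ = 0.021 × 1.5 × 10^8 × 13 = 4.095 × 10^7 m³
ΔV = ΔV₁ + ΔV₂ = 9.555 × 10^7 m³

ΔV ≈ 9.55 × 10^7 m³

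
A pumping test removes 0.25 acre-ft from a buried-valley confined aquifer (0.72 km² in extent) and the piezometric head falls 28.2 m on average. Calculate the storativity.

S ≈ 1.5 × 10^-5

A = 0.72 km² = 7.2 × 10^5 m²
ΔV = 0.25 acre-ft = 308.4 m³
S = ΔV / (A × Δh) = 308.4 m³ / (7.2 × 10^5 m² × 28.2 m) = 1.519 × 10^-5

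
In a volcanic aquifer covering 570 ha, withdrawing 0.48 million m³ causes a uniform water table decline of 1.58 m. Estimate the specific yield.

A = 570 ha = 5.7 × 10^6 m²
ΔV = 0.48 million m³ = 4.8 × 10^5 m³
Sy = ΔV / (A × Δh) = 4.8 × 10^5 m³ / (5.7 × 10^6 m² × 1.58 m) = 0.0533

Sy ≈ 0.053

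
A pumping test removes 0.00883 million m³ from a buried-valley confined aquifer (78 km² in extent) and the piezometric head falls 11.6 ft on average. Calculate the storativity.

A = 78 km² = 7.8 × 10^7 m²
Δh = 11.6 ft = 3.536 m
ΔV = 0.00883 million m³ = 8830 m³
S = ΔV / (A × Δh) = 8830 m³ / (7.8 × 10^7 m² × 3.536 m) = 3.202 × 10^-5

S ≈ 3.2 × 10^-5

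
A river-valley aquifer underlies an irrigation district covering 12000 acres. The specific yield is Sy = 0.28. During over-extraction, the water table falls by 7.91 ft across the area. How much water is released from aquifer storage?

A = 12000 acres = 4.856 × 10^7 m²
Δh = 7.91 ft = 2.411 m
ΔV = Sy × A × Δh = 0.28 × 4.856 × 10^7 m² × 2.411 m = 3.278 × 10^7 m³

ΔV ≈ 3.28 × 10^7 m³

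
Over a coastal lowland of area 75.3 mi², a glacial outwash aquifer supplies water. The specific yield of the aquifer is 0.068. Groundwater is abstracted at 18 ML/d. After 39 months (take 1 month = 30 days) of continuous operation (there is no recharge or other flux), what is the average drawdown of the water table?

A = 75.3 mi² = 1.95 × 10^8 m²
Q = 18 ML/d = 18000 m³/d
t = 39 months = 1170 d
ΔV = Q × t = 18000 m³/d × 1170 d = 2.106 × 10^7 m³
Δh = ΔV / (Sy × A) = 2.106 × 10^7 / (0.068 × 1.95 × 10^8) = 1.588 m

Δh ≈ 1.59 m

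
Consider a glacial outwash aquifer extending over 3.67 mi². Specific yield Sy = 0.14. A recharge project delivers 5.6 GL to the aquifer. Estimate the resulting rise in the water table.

Δh ≈ 4.21 m

A = 3.67 mi² = 9.505 × 10^6 m²
ΔV = 5.6 GL = 5.6 × 10^6 m³
Δh = ΔV / (Sy × A) = 5.6 × 10^6 m³ / (0.14 × 9.505 × 10^6 m²) = 4.208 m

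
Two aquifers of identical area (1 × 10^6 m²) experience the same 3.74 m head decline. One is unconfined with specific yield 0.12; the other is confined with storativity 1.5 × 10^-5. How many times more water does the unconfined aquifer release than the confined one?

Unconfined: ΔV_u = Sy × A × Δh = 0.12 × 1 × 10^6 × 3.74 = 4.488 × 10^5 m³
Confined: ΔV_c = S × A × Δh = 1.5 × 10^-5 × 1 × 10^6 × 3.74 = 56.1 m³
Ratio = ΔV_u / ΔV_c = Sy / S = 0.12 / 1.5 × 10^-5 = 8000

ΔV_u / ΔV_c ≈ 8000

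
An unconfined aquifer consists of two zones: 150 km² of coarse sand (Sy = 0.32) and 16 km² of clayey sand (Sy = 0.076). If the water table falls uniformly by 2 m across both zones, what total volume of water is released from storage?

A₁ = 150 km² = 1.5 × 10^8 m²; A₂ = 16 km² = 1.6 × 10^7 m²
ΔV₁ = 0.32 × 1.5 × 10^8 × 2 = 9.6 × 10^7 m³
ΔV₂ = 0.076 × 1.6 × 10^7 × 2 = 2.432 × 10^6 m³
ΔV = ΔV₁ + ΔV₂ = 9.843 × 10^7 m³

ΔV ≈ 9.84 × 10^7 m³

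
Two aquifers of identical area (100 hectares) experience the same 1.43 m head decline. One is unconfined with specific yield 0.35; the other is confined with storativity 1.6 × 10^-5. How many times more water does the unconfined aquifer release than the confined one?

A = 100 hectares = 1 × 10^6 m²
Unconfined: ΔV_u = Sy × A × Δh = 0.35 × 1 × 10^6 × 1.43 = 5.005 × 10^5 m³
Confined: ΔV_c = S × A × Δh = 1.6 × 10^-5 × 1 × 10^6 × 1.43 = 22.88 m³
Ratio = ΔV_u / ΔV_c = Sy / S = 0.35 / 1.6 × 10^-5 = 21880

ΔV_u / ΔV_c ≈ 21900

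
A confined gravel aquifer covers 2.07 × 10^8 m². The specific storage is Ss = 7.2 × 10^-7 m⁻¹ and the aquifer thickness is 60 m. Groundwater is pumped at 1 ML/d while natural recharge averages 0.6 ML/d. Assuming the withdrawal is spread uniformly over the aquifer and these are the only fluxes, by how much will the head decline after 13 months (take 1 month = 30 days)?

S = Ss × b = 7.2 × 10^-7 m⁻¹ × 60 m = 4.32 × 10^-5
Net abstraction = 1 − 0.6 = 0.4 ML/d
Q_net = 0.4 ML/d = 400 m³/d
t = 13 months = 390 d
ΔV = Q × t = 400 m³/d × 390 d = 1.56 × 10^5 m³
Δh = ΔV / (S × A) = 1.56 × 10^5 / (4.32 × 10^-5 × 2.07 × 10^8) = 17.44 m

Δh ≈ 17.4 m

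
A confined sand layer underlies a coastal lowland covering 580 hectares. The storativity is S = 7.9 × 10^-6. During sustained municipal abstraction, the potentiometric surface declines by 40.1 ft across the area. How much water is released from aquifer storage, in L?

A = 580 hectares = 5.8 × 10^6 m²
Δh = 40.1 ft = 12.22 m
ΔV = S × A × Δh = 7.9 × 10^-6 × 5.8 × 10^6 m² × 12.22 m = 560 m³
ΔV = 560 m³ = 5.6 × 10^5 L

ΔV ≈ 5.6 × 10^5 L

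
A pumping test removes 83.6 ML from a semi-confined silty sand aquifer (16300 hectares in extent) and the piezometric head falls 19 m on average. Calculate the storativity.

S ≈ 2.7 × 10^-5

A = 16300 hectares = 1.63 × 10^8 m²
ΔV = 83.6 ML = 83600 m³
S = ΔV / (A × Δh) = 83600 m³ / (1.63 × 10^8 m² × 19 m) = 2.699 × 10^-5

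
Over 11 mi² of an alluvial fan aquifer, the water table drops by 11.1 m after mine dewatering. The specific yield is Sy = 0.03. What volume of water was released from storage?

A = 11 mi² = 2.849 × 10^7 m²
ΔV = Sy × A × Δh = 0.03 × 2.849 × 10^7 m² × 11.1 m = 9.487 × 10^6 m³

ΔV ≈ 9.49 × 10^6 m³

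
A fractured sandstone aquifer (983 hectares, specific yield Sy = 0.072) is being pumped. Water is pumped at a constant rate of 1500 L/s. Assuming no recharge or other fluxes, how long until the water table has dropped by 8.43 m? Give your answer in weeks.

t ≈ 6.58 weeks

A = 983 hectares = 9.83 × 10^6 m²
ΔV = Sy × A × Δh = 0.072 × 9.83 × 10^6 × 8.43 = 5.966 × 10^6 m³
Q = 1500 L/s = 1.296 × 10^5 m³/d
t = ΔV / Q = 5.966 × 10^6 m³ / 1.296 × 10^5 m³/d = 46.04 d
t = 46.04 d ≈ 6.577 weeks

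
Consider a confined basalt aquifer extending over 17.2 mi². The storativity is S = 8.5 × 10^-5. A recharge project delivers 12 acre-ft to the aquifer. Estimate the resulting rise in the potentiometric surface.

Δh ≈ 3.91 m

A = 17.2 mi² = 4.455 × 10^7 m²
ΔV = 12 acre-ft = 14800 m³
Δh = ΔV / (S × A) = 14800 m³ / (8.5 × 10^-5 × 4.455 × 10^7 m²) = 3.909 m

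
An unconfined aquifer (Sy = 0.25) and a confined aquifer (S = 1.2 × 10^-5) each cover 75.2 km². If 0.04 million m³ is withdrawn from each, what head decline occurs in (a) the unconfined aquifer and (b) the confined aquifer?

Δh_u ≈ 0.00213 m; Δh_c ≈ 44.3 m

A = 75.2 km² = 7.52 × 10^7 m²
ΔV = 0.04 million m³ = 40000 m³
Unconfined: Δh_u = ΔV/(Sy·A) = 40000/(0.25 × 7.52 × 10^7) = 0.002128 m
Confined: Δh_c = ΔV/(S·A) = 40000/(1.2 × 10^-5 × 7.52 × 10^7) = 44.33 m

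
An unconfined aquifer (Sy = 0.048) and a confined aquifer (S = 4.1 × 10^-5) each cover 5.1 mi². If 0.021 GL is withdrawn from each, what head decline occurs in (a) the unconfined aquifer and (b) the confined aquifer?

A = 5.1 mi² = 1.321 × 10^7 m²
ΔV = 0.021 GL = 21000 m³
Unconfined: Δh_u = ΔV/(Sy·A) = 21000/(0.048 × 1.321 × 10^7) = 0.03312 m
Confined: Δh_c = ΔV/(S·A) = 21000/(4.1 × 10^-5 × 1.321 × 10^7) = 38.78 m

Δh_u ≈ 0.0331 m; Δh_c ≈ 38.8 m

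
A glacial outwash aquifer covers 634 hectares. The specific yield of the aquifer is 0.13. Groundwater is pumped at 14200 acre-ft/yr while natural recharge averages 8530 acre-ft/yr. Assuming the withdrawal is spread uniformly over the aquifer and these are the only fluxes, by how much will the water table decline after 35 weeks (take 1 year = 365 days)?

A = 634 hectares = 6.34 × 10^6 m²
Net abstraction = 14200 − 8530 = 5670 acre-ft/yr
Q_net = 5670 acre-ft/yr = 19160 m³/d
t = 35 weeks = 245 d
ΔV = Q × t = 19160 m³/d × 245 d = 4.694 × 10^6 m³
Δh = ΔV / (Sy × A) = 4.694 × 10^6 / (0.13 × 6.34 × 10^6) = 5.696 m

Δh ≈ 5.7 m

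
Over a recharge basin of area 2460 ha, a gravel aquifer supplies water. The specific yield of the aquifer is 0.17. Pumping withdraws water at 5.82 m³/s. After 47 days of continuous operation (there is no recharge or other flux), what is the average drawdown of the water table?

Δh ≈ 5.65 m

A = 2460 ha = 2.46 × 10^7 m²
Q = 5.82 m³/s = 5.028 × 10^5 m³/d
ΔV = Q × t = 5.028 × 10^5 m³/d × 47 d = 2.363 × 10^7 m³
Δh = ΔV / (Sy × A) = 2.363 × 10^7 / (0.17 × 2.46 × 10^7) = 5.651 m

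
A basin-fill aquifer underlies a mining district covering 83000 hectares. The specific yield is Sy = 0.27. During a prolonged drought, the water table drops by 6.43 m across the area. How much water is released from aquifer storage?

A = 83000 hectares = 8.3 × 10^8 m²
ΔV = Sy × A × Δh = 0.27 × 8.3 × 10^8 m² × 6.43 m = 1.441 × 10^9 m³

ΔV ≈ 1.44 × 10^9 m³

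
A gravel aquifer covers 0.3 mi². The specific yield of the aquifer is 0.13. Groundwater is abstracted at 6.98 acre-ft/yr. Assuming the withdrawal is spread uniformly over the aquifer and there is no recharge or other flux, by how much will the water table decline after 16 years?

A = 0.3 mi² = 7.77 × 10^5 m²
Q = 6.98 acre-ft/yr = 23.59 m³/d
t = 16 years = 5840 d
ΔV = Q × t = 23.59 m³/d × 5840 d = 1.378 × 10^5 m³
Δh = ΔV / (Sy × A) = 1.378 × 10^5 / (0.13 × 7.77 × 10^5) = 1.364 m

Δh ≈ 1.36 m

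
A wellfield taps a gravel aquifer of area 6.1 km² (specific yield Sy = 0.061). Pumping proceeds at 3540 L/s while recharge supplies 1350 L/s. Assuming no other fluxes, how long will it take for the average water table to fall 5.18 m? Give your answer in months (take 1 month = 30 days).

t ≈ 0.34 months

A = 6.1 km² = 6.1 × 10^6 m²
ΔV = Sy × A × Δh = 0.061 × 6.1 × 10^6 × 5.18 = 1.927 × 10^6 m³
Net withdrawal = 3540 − 1350 = 2190 L/s = 1.892 × 10^5 m³/d
t = ΔV / Q = 1.927 × 10^6 m³ / 1.892 × 10^5 m³/d = 10.19 d
t = 10.19 d ≈ 0.3396 months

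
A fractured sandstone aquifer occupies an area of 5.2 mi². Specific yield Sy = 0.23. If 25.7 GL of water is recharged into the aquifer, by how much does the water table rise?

Δh ≈ 8.3 m

A = 5.2 mi² = 1.347 × 10^7 m²
ΔV = 25.7 GL = 2.57 × 10^7 m³
Δh = ΔV / (Sy × A) = 2.57 × 10^7 m³ / (0.23 × 1.347 × 10^7 m²) = 8.297 m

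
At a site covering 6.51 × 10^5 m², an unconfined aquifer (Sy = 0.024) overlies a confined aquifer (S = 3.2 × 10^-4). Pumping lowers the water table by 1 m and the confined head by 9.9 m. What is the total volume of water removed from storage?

ΔV ≈ 17700 m³

Unconfined: ΔV_u = Sy × A × Δh_u = 0.024 × 6.51 × 10^5 × 1 = 15620 m³
Confined: ΔV_c = S × A × Δh_c = 3.2 × 10^-4 × 6.51 × 10^5 × 9.9 = 2062 m³
Total ΔV = 15620 + 2062 = 17690 m³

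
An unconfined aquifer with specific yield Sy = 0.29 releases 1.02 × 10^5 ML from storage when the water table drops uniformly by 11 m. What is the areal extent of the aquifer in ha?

A ≈ 3200 ha

ΔV = 1.02 × 10^5 ML = 1.02 × 10^8 m³
A = ΔV / (Sy × Δh) = 1.02 × 10^8 / (0.29 × 11) = 3.197 × 10^7 m²
A = 3.197 × 10^7 m² = 3197 ha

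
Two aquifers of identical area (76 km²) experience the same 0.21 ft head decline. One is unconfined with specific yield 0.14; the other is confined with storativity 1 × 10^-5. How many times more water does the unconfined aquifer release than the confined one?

ΔV_u / ΔV_c ≈ 14000

A = 76 km² = 7.6 × 10^7 m²
Δh = 0.21 ft = 0.06401 m
Unconfined: ΔV_u = Sy × A × Δh = 0.14 × 7.6 × 10^7 × 0.06401 = 6.81 × 10^5 m³
Confined: ΔV_c = S × A × Δh = 1 × 10^-5 × 7.6 × 10^7 × 0.06401 = 48.65 m³
Ratio = ΔV_u / ΔV_c = Sy / S = 0.14 / 1 × 10^-5 = 14000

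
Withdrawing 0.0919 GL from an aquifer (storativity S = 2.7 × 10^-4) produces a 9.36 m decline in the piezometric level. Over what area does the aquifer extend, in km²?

A ≈ 36.4 km²

ΔV = 0.0919 GL = 91900 m³
A = ΔV / (S × Δh) = 91900 / (2.7 × 10^-4 × 9.36) = 3.636 × 10^7 m²
A = 3.636 × 10^7 m² = 36.36 km²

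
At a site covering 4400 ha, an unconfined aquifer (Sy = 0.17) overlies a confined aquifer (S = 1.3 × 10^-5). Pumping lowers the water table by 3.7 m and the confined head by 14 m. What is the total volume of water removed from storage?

A = 4400 ha = 4.4 × 10^7 m²
Unconfined: ΔV_u = Sy × A × Δh_u = 0.17 × 4.4 × 10^7 × 3.7 = 2.768 × 10^7 m³
Confined: ΔV_c = S × A × Δh_c = 1.3 × 10^-5 × 4.4 × 10^7 × 14 = 8008 m³
Total ΔV = 2.768 × 10^7 + 8008 = 2.768 × 10^7 m³

ΔV ≈ 2.77 × 10^7 m³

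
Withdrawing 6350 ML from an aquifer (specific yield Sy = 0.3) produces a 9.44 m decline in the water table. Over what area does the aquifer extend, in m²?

ΔV = 6350 ML = 6.35 × 10^6 m³
A = ΔV / (Sy × Δh) = 6.35 × 10^6 / (0.3 × 9.44) = 2.242 × 10^6 m²

A ≈ 2.24 × 10^6 m²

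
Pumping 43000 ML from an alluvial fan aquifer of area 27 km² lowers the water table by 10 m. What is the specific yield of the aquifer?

A = 27 km² = 2.7 × 10^7 m²
ΔV = 43000 ML = 4.3 × 10^7 m³
Sy = ΔV / (A × Δh) = 4.3 × 10^7 m³ / (2.7 × 10^7 m² × 10 m) = 0.1593

Sy ≈ 0.16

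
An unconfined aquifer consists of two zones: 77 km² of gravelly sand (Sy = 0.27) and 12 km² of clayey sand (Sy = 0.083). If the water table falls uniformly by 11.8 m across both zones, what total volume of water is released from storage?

ΔV ≈ 2.57 × 10^8 m³

A₁ = 77 km² = 7.7 × 10^7 m²; A₂ = 12 km² = 1.2 × 10^7 m²
ΔV₁ = 0.27 × 7.7 × 10^7 × 11.8 = 2.453 × 10^8 m³
ΔV₂ = 0.083 × 1.2 × 10^7 × 11.8 = 1.175 × 10^7 m³
ΔV = ΔV₁ + ΔV₂ = 2.571 × 10^8 m³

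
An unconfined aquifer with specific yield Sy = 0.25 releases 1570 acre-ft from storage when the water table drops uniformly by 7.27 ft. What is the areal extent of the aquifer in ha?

Δh = 7.27 ft = 2.216 m
ΔV = 1570 acre-ft = 1.937 × 10^6 m³
A = ΔV / (Sy × Δh) = 1.937 × 10^6 / (0.25 × 2.216) = 3.496 × 10^6 m²
A = 3.496 × 10^6 m² = 349.6 ha

A ≈ 350 ha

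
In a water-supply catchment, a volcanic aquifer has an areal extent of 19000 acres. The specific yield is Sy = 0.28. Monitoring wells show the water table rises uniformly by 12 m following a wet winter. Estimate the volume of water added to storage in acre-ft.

ΔV ≈ 2.09 × 10^5 acre-ft

A = 19000 acres = 7.689 × 10^7 m²
ΔV = Sy × A × Δh = 0.28 × 7.689 × 10^7 m² × 12 m = 2.584 × 10^8 m³
ΔV = 2.584 × 10^8 m³ = 2.094 × 10^5 acre-ft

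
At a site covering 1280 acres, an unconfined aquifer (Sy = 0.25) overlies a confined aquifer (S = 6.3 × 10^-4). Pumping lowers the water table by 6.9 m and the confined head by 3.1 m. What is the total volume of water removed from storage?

A = 1280 acres = 5.18 × 10^6 m²
Unconfined: ΔV_u = Sy × A × Δh_u = 0.25 × 5.18 × 10^6 × 6.9 = 8.935 × 10^6 m³
Confined: ΔV_c = S × A × Δh_c = 6.3 × 10^-4 × 5.18 × 10^6 × 3.1 = 10120 m³
Total ΔV = 8.935 × 10^6 + 10120 = 8.946 × 10^6 m³

ΔV ≈ 8.95 × 10^6 m³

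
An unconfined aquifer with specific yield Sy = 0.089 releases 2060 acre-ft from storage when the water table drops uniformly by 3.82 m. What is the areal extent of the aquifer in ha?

ΔV = 2060 acre-ft = 2.541 × 10^6 m³
A = ΔV / (Sy × Δh) = 2.541 × 10^6 / (0.089 × 3.82) = 7.474 × 10^6 m²
A = 7.474 × 10^6 m² = 747.4 ha

A ≈ 747 ha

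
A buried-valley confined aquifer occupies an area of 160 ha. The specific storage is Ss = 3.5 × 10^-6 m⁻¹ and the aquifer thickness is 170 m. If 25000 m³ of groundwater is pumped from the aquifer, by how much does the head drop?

S = Ss × b = 3.5 × 10^-6 m⁻¹ × 170 m = 5.95 × 10^-4
A = 160 ha = 1.6 × 10^6 m²
Δh = ΔV / (S × A) = 25000 m³ / (5.95 × 10^-4 × 1.6 × 10^6 m²) = 26.26 m

Δh ≈ 26.3 m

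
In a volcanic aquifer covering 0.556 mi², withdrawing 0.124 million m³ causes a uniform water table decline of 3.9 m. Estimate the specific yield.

A = 0.556 mi² = 1.44 × 10^6 m²
ΔV = 0.124 million m³ = 1.24 × 10^5 m³
Sy = ΔV / (A × Δh) = 1.24 × 10^5 m³ / (1.44 × 10^6 m² × 3.9 m) = 0.02208

Sy ≈ 0.022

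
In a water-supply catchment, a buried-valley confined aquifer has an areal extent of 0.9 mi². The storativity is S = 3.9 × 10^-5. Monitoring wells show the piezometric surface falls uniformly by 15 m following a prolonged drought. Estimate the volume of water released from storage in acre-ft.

A = 0.9 mi² = 2.331 × 10^6 m²
ΔV = S × A × Δh = 3.9 × 10^-5 × 2.331 × 10^6 m² × 15 m = 1364 m³
ΔV = 1364 m³ = 1.106 acre-ft

ΔV ≈ 1.11 acre-ft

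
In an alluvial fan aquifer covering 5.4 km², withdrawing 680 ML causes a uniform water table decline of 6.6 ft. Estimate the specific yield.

Sy ≈ 0.063

A = 5.4 km² = 5.4 × 10^6 m²
Δh = 6.6 ft = 2.012 m
ΔV = 680 ML = 6.8 × 10^5 m³
Sy = ΔV / (A × Δh) = 6.8 × 10^5 m³ / (5.4 × 10^6 m² × 2.012 m) = 0.0626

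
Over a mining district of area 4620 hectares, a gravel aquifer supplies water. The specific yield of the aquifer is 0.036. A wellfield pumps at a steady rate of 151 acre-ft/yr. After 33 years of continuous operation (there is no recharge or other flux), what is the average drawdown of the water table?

Δh ≈ 3.7 m

A = 4620 hectares = 4.62 × 10^7 m²
Q = 151 acre-ft/yr = 510.3 m³/d
t = 33 years = 12040 d
ΔV = Q × t = 510.3 m³/d × 12040 d = 6.146 × 10^6 m³
Δh = ΔV / (Sy × A) = 6.146 × 10^6 / (0.036 × 4.62 × 10^7) = 3.696 m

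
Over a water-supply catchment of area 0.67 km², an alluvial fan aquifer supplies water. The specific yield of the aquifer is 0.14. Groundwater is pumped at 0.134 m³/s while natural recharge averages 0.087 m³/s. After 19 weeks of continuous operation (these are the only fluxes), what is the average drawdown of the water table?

A = 0.67 km² = 6.7 × 10^5 m²
Net abstraction = 0.134 − 0.087 = 0.047 m³/s
Q_net = 0.047 m³/s = 4061 m³/d
t = 19 weeks = 133 d
ΔV = Q × t = 4061 m³/d × 133 d = 5.401 × 10^5 m³
Δh = ΔV / (Sy × A) = 5.401 × 10^5 / (0.14 × 6.7 × 10^5) = 5.758 m

Δh ≈ 5.76 m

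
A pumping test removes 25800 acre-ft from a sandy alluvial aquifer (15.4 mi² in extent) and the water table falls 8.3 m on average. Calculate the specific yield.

Sy ≈ 0.096

A = 15.4 mi² = 3.989 × 10^7 m²
ΔV = 25800 acre-ft = 3.182 × 10^7 m³
Sy = ΔV / (A × Δh) = 3.182 × 10^7 m³ / (3.989 × 10^7 m² × 8.3 m) = 0.09613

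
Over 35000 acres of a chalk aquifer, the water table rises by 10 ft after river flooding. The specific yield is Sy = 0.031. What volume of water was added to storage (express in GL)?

A = 35000 acres = 1.416 × 10^8 m²
Δh = 10 ft = 3.048 m
ΔV = Sy × A × Δh = 0.031 × 1.416 × 10^8 m² × 3.048 m = 1.338 × 10^7 m³
ΔV = 1.338 × 10^7 m³ = 13.38 GL

ΔV ≈ 13.4 GL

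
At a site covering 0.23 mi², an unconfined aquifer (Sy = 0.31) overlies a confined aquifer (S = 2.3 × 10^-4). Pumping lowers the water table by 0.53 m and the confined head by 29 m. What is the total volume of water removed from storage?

A = 0.23 mi² = 5.957 × 10^5 m²
Unconfined: ΔV_u = Sy × A × Δh_u = 0.31 × 5.957 × 10^5 × 0.53 = 97870 m³
Confined: ΔV_c = S × A × Δh_c = 2.3 × 10^-4 × 5.957 × 10^5 × 29 = 3973 m³
Total ΔV = 97870 + 3973 = 1.018 × 10^5 m³

ΔV ≈ 1.02 × 10^5 m³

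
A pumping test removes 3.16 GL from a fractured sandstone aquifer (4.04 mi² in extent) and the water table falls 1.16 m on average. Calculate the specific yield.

A = 4.04 mi² = 1.046 × 10^7 m²
ΔV = 3.16 GL = 3.16 × 10^6 m³
Sy = ΔV / (A × Δh) = 3.16 × 10^6 m³ / (1.046 × 10^7 m² × 1.16 m) = 0.2603

Sy ≈ 0.26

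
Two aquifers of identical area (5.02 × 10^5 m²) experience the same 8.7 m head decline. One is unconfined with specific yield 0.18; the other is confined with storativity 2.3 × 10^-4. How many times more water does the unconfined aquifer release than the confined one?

Unconfined: ΔV_u = Sy × A × Δh = 0.18 × 5.02 × 10^5 × 8.7 = 7.861 × 10^5 m³
Confined: ΔV_c = S × A × Δh = 2.3 × 10^-4 × 5.02 × 10^5 × 8.7 = 1005 m³
Ratio = ΔV_u / ΔV_c = Sy / S = 0.18 / 2.3 × 10^-4 = 782.6

ΔV_u / ΔV_c ≈ 783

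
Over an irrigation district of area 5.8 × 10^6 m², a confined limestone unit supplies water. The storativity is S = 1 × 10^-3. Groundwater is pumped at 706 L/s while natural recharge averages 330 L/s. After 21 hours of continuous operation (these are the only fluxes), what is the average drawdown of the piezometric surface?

Δh ≈ 4.9 m

Net abstraction = 706 − 330 = 376 L/s
Q_net = 376 L/s = 32490 m³/d
t = 21 hours = 0.875 d
ΔV = Q × t = 32490 m³/d × 0.875 d = 28430 m³
Δh = ΔV / (S × A) = 28430 / (0.001 × 5.8 × 10^6) = 4.901 m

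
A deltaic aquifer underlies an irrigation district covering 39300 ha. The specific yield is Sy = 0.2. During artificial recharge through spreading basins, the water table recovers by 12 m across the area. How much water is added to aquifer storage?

ΔV ≈ 9.43 × 10^8 m³

A = 39300 ha = 3.93 × 10^8 m²
ΔV = Sy × A × Δh = 0.2 × 3.93 × 10^8 m² × 12 m = 9.432 × 10^8 m³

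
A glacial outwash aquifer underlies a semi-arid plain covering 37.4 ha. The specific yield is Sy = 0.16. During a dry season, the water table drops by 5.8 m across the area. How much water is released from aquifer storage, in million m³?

A = 37.4 ha = 3.74 × 10^5 m²
ΔV = Sy × A × Δh = 0.16 × 3.74 × 10^5 m² × 5.8 m = 3.471 × 10^5 m³
ΔV = 3.471 × 10^5 m³ = 0.3471 million m³

ΔV ≈ 0.347 million m³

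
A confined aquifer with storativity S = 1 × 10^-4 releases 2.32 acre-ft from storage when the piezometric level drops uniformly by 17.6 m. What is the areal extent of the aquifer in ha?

A ≈ 163 ha

ΔV = 2.32 acre-ft = 2862 m³
A = ΔV / (S × Δh) = 2862 / (1 × 10^-4 × 17.6) = 1.626 × 10^6 m²
A = 1.626 × 10^6 m² = 162.6 ha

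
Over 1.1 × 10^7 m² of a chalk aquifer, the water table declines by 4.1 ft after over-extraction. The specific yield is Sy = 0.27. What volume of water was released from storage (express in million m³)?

ΔV ≈ 3.71 million m³

Δh = 4.1 ft = 1.25 m
ΔV = Sy × A × Δh = 0.27 × 1.1 × 10^7 m² × 1.25 m = 3.712 × 10^6 m³
ΔV = 3.712 × 10^6 m³ = 3.712 million m³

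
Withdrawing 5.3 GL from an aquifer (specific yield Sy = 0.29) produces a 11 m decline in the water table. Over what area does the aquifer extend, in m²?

A ≈ 1.66 × 10^6 m²

ΔV = 5.3 GL = 5.3 × 10^6 m³
A = ΔV / (Sy × Δh) = 5.3 × 10^6 / (0.29 × 11) = 1.661 × 10^6 m²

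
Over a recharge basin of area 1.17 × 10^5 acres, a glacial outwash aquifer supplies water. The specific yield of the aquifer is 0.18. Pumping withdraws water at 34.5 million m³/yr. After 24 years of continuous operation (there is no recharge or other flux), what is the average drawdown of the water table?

A = 1.17 × 10^5 acres = 4.735 × 10^8 m²
Q = 34.5 million m³/yr = 94520 m³/d
t = 24 years = 8760 d
ΔV = Q × t = 94520 m³/d × 8760 d = 8.28 × 10^8 m³
Δh = ΔV / (Sy × A) = 8.28 × 10^8 / (0.18 × 4.735 × 10^8) = 9.715 m

Δh ≈ 9.72 m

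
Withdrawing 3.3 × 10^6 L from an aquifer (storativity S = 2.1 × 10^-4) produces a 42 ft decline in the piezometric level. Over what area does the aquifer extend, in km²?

A ≈ 1.23 km²

Δh = 42 ft = 12.8 m
ΔV = 3.3 × 10^6 L = 3300 m³
A = ΔV / (S × Δh) = 3300 / (2.1 × 10^-4 × 12.8) = 1.228 × 10^6 m²
A = 1.228 × 10^6 m² = 1.228 km²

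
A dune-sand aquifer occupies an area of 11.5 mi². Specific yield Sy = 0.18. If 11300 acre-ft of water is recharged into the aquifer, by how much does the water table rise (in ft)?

Δh ≈ 8.53 ft

A = 11.5 mi² = 2.978 × 10^7 m²
ΔV = 11300 acre-ft = 1.394 × 10^7 m³
Δh = ΔV / (Sy × A) = 1.394 × 10^7 m³ / (0.18 × 2.978 × 10^7 m²) = 2.6 m
Δh = 2.6 m = 8.53 ft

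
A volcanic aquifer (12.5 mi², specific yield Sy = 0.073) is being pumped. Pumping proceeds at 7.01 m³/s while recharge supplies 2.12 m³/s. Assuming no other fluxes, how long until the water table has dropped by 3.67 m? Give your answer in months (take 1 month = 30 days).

A = 12.5 mi² = 3.237 × 10^7 m²
ΔV = Sy × A × Δh = 0.073 × 3.237 × 10^7 × 3.67 = 8.674 × 10^6 m³
Net withdrawal = 7.01 − 2.12 = 4.89 m³/s = 4.225 × 10^5 m³/d
t = ΔV / Q = 8.674 × 10^6 m³ / 4.225 × 10^5 m³/d = 20.53 d
t = 20.53 d ≈ 0.6843 months

t ≈ 0.684 months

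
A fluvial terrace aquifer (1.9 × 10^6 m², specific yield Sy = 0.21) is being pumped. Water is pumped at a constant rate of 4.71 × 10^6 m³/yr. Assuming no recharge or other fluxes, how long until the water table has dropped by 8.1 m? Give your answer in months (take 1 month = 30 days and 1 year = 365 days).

ΔV = Sy × A × Δh = 0.21 × 1.9 × 10^6 × 8.1 = 3.232 × 10^6 m³
Q = 4.71 × 10^6 m³/yr = 12900 m³/d
t = ΔV / Q = 3.232 × 10^6 m³ / 12900 m³/d = 250.5 d
t = 250.5 d ≈ 8.349 months

t ≈ 8.35 months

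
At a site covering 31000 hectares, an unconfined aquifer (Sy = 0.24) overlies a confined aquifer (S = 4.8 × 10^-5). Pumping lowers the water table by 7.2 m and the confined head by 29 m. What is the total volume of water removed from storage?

A = 31000 hectares = 3.1 × 10^8 m²
Unconfined: ΔV_u = Sy × A × Δh_u = 0.24 × 3.1 × 10^8 × 7.2 = 5.357 × 10^8 m³
Confined: ΔV_c = S × A × Δh_c = 4.8 × 10^-5 × 3.1 × 10^8 × 29 = 4.315 × 10^5 m³
Total ΔV = 5.357 × 10^8 + 4.315 × 10^5 = 5.361 × 10^8 m³

ΔV ≈ 5.36 × 10^8 m³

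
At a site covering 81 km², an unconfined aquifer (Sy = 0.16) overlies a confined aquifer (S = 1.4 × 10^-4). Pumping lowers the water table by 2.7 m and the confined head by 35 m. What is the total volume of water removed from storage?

A = 81 km² = 8.1 × 10^7 m²
Unconfined: ΔV_u = Sy × A × Δh_u = 0.16 × 8.1 × 10^7 × 2.7 = 3.499 × 10^7 m³
Confined: ΔV_c = S × A × Δh_c = 1.4 × 10^-4 × 8.1 × 10^7 × 35 = 3.969 × 10^5 m³
Total ΔV = 3.499 × 10^7 + 3.969 × 10^5 = 3.539 × 10^7 m³

ΔV ≈ 3.54 × 10^7 m³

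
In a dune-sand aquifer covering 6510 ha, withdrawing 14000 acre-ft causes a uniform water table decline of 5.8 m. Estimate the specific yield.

Sy ≈ 0.046

A = 6510 ha = 6.51 × 10^7 m²
ΔV = 14000 acre-ft = 1.727 × 10^7 m³
Sy = ΔV / (A × Δh) = 1.727 × 10^7 m³ / (6.51 × 10^7 m² × 5.8 m) = 0.04574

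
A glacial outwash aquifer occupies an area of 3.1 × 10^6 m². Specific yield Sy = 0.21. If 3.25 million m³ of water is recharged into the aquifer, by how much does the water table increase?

Δh ≈ 4.99 m

ΔV = 3.25 million m³ = 3.25 × 10^6 m³
Δh = ΔV / (Sy × A) = 3.25 × 10^6 m³ / (0.21 × 3.1 × 10^6 m²) = 4.992 m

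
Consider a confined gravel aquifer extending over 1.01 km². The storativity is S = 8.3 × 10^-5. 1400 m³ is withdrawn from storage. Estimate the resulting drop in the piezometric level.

Δh ≈ 16.7 m

A = 1.01 km² = 1.01 × 10^6 m²
Δh = ΔV / (S × A) = 1400 m³ / (8.3 × 10^-5 × 1.01 × 10^6 m²) = 16.7 m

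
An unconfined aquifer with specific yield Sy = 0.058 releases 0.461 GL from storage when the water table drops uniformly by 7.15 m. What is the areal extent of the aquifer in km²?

A ≈ 1.11 km²

ΔV = 0.461 GL = 4.61 × 10^5 m³
A = ΔV / (Sy × Δh) = 4.61 × 10^5 / (0.058 × 7.15) = 1.112 × 10^6 m²
A = 1.112 × 10^6 m² = 1.112 km²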